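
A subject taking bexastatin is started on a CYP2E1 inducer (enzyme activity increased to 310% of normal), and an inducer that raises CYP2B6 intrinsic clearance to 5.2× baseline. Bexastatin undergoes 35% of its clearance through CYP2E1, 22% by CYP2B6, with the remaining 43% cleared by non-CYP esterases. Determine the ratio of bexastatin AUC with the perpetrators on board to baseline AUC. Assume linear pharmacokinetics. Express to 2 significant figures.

0.38

The CYP2E1 pathway (35% of clearance) rises to 3.1× activity: 0.35 × 3.1 = 1.085.
The CYP2B6 pathway (22% of clearance) is boosted to 5.2× activity: 0.22 × 5.2 = 1.144.
The remaining 43% of clearance is unaffected.
New clearance relative to baseline: 1.085 + 1.144 + 0.43 = 2.659.
AUC ∝ 1/CL: fold-change = 1 / 2.659 = 0.38.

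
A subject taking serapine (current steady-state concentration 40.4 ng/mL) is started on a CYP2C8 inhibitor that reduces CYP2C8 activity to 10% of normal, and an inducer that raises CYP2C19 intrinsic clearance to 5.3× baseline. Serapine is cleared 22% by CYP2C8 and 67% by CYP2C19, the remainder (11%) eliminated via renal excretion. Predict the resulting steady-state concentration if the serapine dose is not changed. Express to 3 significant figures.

The CYP2C8 pathway (22% of clearance) drops to 0.1× activity: 0.22 × 0.1 = 0.022.
The CYP2C19 pathway (67% of clearance) rises to 5.3× activity: 0.67 × 5.3 = 3.551.
The remaining 11% of clearance is unaffected.
CL_new/CL_old = 0.022 + 3.551 + 0.11 = 3.683.
Dividing the baseline by the relative clearance: 40.4 / 3.683 = 11.0 ng/mL.

11.0 ng/mL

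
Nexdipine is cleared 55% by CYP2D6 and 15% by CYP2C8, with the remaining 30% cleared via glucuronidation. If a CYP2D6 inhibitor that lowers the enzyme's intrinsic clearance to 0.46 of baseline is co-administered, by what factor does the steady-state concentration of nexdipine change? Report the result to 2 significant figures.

1.4

The CYP2D6 pathway (55% of clearance) is reduced to 0.46× activity: 0.55 × 0.46 = 0.253.
CYP2C8 (15%) and the residual 30% are unaffected.
New clearance relative to baseline: 0.253 + 0.15 + 0.3 = 0.703.
Steady-state concentration is inversely proportional to clearance, so the fold-change is 1 / 0.703 = 1.4.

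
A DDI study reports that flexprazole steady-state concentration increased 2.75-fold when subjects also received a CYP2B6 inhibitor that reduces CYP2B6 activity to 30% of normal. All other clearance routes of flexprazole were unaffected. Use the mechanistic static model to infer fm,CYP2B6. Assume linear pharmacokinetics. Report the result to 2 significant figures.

CL'/CL = 1 / 2.75 = 0.3636
0.3·fm + (1 − fm) = 0.3636
fm = (0.3636 − 1) / (0.3 − 1) = 0.91

0.91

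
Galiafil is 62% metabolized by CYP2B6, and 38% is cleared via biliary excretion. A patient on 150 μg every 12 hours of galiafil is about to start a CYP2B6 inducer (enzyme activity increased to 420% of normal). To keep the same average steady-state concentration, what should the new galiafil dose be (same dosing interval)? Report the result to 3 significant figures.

CYP2B6: 0.62 × 4.2 = 2.604
Other: 0.38 (unchanged)
Relative clearance = 2.604 + 0.38 = 2.984.
Exposure is unchanged when dose changes in proportion to clearance. New dose = 150 μg × 2.984 = 448 μg.

448 μg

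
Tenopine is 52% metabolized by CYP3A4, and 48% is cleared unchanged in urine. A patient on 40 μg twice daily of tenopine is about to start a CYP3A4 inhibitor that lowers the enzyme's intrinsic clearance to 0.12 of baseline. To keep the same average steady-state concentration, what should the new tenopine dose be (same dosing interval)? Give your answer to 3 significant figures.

21.7 μg

The CYP3A4 pathway (52% of clearance) falls to 0.12× activity: 0.52 × 0.12 = 0.0624.
The remaining 48% of clearance is unaffected.
Relative clearance = 0.0624 + 0.48 = 0.5424.
Css,avg = (dose rate)/CL, so holding Css fixed requires dose ∝ CL: 40 × 0.5424 = 21.7 μg.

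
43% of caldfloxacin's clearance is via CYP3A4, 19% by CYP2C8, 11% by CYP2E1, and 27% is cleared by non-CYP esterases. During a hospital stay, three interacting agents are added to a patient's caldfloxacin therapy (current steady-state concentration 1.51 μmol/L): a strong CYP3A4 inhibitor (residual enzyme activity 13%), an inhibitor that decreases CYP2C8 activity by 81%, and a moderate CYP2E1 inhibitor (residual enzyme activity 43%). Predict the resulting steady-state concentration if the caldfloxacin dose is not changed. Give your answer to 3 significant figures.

The CYP3A4 pathway (43% of clearance) is reduced to 0.13× activity: 0.43 × 0.13 = 0.0559.
The CYP2C8 pathway (19% of clearance) falls to 0.19× activity: 0.19 × 0.19 = 0.0361.
The CYP2E1 pathway (11% of clearance) is reduced to 0.43× activity: 0.11 × 0.43 = 0.0473.
Non-CYP routes (27%) are unchanged.
New clearance relative to baseline: 0.0559 + 0.0361 + 0.0473 + 0.27 = 0.4093.
New steady-state concentration = 1.51 / 0.4093 = 3.69 μmol/L (concentration scales inversely with clearance).

3.69 μmol/L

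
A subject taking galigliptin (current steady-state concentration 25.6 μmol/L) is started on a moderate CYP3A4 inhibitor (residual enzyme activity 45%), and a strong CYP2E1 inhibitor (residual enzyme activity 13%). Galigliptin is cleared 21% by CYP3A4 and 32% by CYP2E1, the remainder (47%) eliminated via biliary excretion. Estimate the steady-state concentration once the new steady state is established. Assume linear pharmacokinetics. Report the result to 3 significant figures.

CYP3A4: 0.21 × 0.45 = 0.0945
CYP2E1: 0.32 × 0.13 = 0.0416
Other: 0.47 (unchanged)
New clearance relative to baseline: 0.0945 + 0.0416 + 0.47 = 0.6061.
Dividing the baseline by the relative clearance: 25.6 / 0.6061 = 42.2 μmol/L.

42.2 μmol/L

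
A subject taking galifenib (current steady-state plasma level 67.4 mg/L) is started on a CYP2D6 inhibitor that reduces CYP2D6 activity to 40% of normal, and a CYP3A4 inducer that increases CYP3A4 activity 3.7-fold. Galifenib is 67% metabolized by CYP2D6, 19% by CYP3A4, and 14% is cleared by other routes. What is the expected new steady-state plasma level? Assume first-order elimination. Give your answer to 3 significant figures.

CYP2D6: 0.67 × 0.4 = 0.268
CYP3A4: 0.19 × 3.7 = 0.703
Other: 0.14 (unchanged)
New clearance relative to baseline: 0.268 + 0.703 + 0.14 = 1.111.
Dividing the baseline by the relative clearance: 67.4 / 1.111 = 60.7 mg/L.

60.7 mg/L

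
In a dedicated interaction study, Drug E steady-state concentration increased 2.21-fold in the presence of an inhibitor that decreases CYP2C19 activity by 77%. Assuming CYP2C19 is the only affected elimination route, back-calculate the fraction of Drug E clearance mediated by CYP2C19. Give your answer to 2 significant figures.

CL'/CL = 1 / 2.21 = 0.4525
0.23·fm + (1 − fm) = 0.4525
fm = (0.4525 − 1) / (0.23 − 1) = 0.71

0.71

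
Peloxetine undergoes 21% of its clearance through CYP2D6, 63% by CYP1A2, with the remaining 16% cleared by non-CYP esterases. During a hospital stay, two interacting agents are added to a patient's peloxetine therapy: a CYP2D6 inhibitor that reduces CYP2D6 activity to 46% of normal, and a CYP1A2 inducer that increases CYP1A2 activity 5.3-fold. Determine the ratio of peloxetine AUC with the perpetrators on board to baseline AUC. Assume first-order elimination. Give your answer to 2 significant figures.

0.28

CYP2D6: 0.21 × 0.46 = 0.0966
CYP1A2: 0.63 × 5.3 = 3.339
Other: 0.16 (unchanged)
New clearance relative to baseline: 0.0966 + 3.339 + 0.16 = 3.5956.
AUC ∝ 1/CL: fold-change = 1 / 3.5956 = 0.28.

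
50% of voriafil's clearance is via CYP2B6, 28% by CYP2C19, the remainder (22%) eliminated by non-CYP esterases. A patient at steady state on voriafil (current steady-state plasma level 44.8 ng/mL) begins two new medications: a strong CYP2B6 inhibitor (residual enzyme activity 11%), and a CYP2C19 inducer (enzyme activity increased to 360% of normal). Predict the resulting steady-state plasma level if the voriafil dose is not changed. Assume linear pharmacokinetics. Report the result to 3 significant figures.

The CYP2B6 pathway (50% of clearance) drops to 0.11× activity: 0.5 × 0.11 = 0.055.
The CYP2C19 pathway (28% of clearance) is boosted to 3.6× activity: 0.28 × 3.6 = 1.008.
Non-CYP routes (22%) are unchanged.
CL_new/CL_old = 0.055 + 1.008 + 0.22 = 1.283.
New steady-state plasma level = 44.8 / 1.283 = 34.9 ng/mL (concentration scales inversely with clearance).

34.9 ng/mL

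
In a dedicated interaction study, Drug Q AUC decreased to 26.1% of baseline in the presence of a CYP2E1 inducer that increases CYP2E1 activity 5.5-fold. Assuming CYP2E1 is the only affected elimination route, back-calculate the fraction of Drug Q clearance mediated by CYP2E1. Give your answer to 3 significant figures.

Write x for the fraction cleared via CYP2E1. The observed AUC change means clearance rose to 1/0.261 = 3.831 of baseline.
Setting x·5.5 + (1 − x) = 3.831 and solving: x = (3.831 − 1)/(5.5 − 1) = 0.629.

0.629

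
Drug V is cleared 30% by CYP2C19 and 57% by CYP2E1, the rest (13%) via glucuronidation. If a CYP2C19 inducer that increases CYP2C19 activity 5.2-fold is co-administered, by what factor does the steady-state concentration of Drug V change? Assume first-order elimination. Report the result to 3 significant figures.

0.442

The CYP2C19 pathway (30% of clearance) rises to 5.2× activity: 0.3 × 5.2 = 1.56.
CYP2E1 (57%) and the residual 13% are unaffected.
New clearance relative to baseline: 1.56 + 0.57 + 0.13 = 2.26.
Steady-state concentration ratio = CL_old/CL_new = 1 / 2.26 = 0.442.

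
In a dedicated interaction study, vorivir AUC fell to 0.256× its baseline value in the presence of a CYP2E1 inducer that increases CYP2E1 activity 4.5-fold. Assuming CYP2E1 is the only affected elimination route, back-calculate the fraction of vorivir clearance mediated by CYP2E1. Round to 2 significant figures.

Call the CYP2E1 fraction fm. After the interaction, CL_new/CL_old = fm × 4.5 + (1 − fm).
AUC ratio = 1 / (new CL fraction), so new CL fraction = 1 / 0.256 = 3.906.
fm × 4.5 + 1 − fm = 3.906  ⇒  fm × (4.5 − 1) = 2.906  ⇒  fm = 0.83.

0.83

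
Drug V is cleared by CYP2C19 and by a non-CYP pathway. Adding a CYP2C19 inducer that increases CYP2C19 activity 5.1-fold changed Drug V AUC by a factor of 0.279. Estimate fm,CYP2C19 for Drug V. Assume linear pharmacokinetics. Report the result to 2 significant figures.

Let fm be the CYP2C19 fraction. New clearance relative to baseline = fm × 5.1 + (1 − fm).
AUC ratio = 1 / (new CL fraction), so new CL fraction = 1 / 0.279 = 3.584.
fm × 5.1 + 1 − fm = 3.584  ⇒  fm × (5.1 − 1) = 2.584  ⇒  fm = 0.63.

0.63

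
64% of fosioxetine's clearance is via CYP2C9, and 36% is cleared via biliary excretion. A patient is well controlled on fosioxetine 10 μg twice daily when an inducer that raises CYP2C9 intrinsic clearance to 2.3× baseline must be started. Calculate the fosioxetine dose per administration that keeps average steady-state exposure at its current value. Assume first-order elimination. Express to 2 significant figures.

18 μg

CYP2C9: 0.64 × 2.3 = 1.472
Other: 0.36 (unchanged)
Relative clearance = 1.472 + 0.36 = 1.832.
Css,avg = (dose rate)/CL, so holding Css fixed requires dose ∝ CL: 10 × 1.832 = 18 μg.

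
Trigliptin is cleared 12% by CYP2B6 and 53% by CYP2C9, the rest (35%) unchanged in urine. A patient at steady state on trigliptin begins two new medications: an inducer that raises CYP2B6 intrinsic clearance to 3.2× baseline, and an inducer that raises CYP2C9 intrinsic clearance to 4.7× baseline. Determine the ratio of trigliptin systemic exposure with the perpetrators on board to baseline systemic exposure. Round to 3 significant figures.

The CYP2B6 pathway (12% of clearance) increases to 3.2× activity: 0.12 × 3.2 = 0.384.
The CYP2C9 pathway (53% of clearance) increases to 4.7× activity: 0.53 × 4.7 = 2.491.
Non-CYP routes (35%) are unchanged.
New clearance relative to baseline: 0.384 + 2.491 + 0.35 = 3.225.
Systemic exposure ∝ 1/CL: fold-change = 1 / 3.225 = 0.310.

0.310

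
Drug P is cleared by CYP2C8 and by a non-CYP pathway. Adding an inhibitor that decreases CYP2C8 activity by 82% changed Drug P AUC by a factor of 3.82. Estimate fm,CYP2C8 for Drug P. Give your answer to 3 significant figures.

CL'/CL = 1 / 3.82 = 0.2618
0.18·fm + (1 − fm) = 0.2618
fm = (0.2618 − 1) / (0.18 − 1) = 0.900

0.900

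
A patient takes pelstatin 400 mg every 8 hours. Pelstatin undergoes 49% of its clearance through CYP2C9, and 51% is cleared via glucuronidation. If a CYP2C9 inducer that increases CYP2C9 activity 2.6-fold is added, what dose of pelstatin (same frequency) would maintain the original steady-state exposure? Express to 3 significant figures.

CYP2C9: 0.49 × 2.6 = 1.274
Other: 0.51 (unchanged)
New clearance relative to baseline: 1.274 + 0.51 = 1.784.
To maintain the same steady-state level, dose must scale with clearance: new dose = 400 × 1.784 = 714 mg.

714 mg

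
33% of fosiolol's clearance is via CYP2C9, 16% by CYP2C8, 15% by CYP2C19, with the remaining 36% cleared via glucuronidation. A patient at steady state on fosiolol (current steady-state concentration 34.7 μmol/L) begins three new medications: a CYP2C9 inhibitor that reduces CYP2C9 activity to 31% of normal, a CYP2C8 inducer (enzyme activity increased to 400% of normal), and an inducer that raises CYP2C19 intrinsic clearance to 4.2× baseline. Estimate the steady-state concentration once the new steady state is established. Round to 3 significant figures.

20.0 μmol/L

CYP2C9: 0.33 × 0.31 = 0.1023
CYP2C8: 0.16 × 4 = 0.64
CYP2C19: 0.15 × 4.2 = 0.63
Other: 0.36 (unchanged)
Relative clearance = 0.1023 + 0.64 + 0.63 + 0.36 = 1.7323.
Steady-state concentration ∝ 1/CL: new value = 34.7 / 1.7323 = 20.0 μmol/L.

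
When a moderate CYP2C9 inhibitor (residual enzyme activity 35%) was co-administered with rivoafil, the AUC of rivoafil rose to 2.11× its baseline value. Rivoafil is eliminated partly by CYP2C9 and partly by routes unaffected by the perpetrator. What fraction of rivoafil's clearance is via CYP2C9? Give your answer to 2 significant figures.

0.81

CL'/CL = 1 / 2.11 = 0.4739
0.35·fm + (1 − fm) = 0.4739
fm = (0.4739 − 1) / (0.35 − 1) = 0.81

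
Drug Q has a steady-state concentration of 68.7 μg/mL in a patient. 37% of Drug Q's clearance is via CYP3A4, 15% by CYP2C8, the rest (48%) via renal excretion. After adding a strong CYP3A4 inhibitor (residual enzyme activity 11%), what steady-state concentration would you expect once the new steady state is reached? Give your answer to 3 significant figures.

CYP3A4: 0.37 × 0.11 = 0.0407
CYP2C8: 0.15 (unchanged)
Other: 0.48 (unchanged)
CL_new/CL_old = 0.0407 + 0.15 + 0.48 = 0.6707.
New steady-state concentration = baseline ÷ relative clearance = 68.7 / 0.6707 = 102 μg/mL.

102 μg/mL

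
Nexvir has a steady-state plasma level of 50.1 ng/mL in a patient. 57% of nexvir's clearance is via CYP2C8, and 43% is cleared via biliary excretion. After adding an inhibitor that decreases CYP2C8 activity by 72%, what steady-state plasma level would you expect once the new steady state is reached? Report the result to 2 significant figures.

The CYP2C8 pathway (57% of clearance) falls to 0.28× activity: 0.57 × 0.28 = 0.1596.
Non-CYP routes (43%) are unchanged.
CL_new/CL_old = 0.1596 + 0.43 = 0.5896.
Steady-state plasma level ∝ 1/CL, so new value = 50.1 / 0.5896 = 85 ng/mL.

85 ng/mL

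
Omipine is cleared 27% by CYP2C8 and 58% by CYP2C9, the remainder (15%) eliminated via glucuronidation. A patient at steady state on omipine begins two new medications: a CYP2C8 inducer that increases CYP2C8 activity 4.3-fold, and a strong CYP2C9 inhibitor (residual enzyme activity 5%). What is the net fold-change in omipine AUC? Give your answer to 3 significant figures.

The CYP2C8 pathway (27% of clearance) is boosted to 4.3× activity: 0.27 × 4.3 = 1.161.
The CYP2C9 pathway (58% of clearance) falls to 0.05× activity: 0.58 × 0.05 = 0.029.
The remaining 15% of clearance is unaffected.
Relative clearance = 1.161 + 0.029 + 0.15 = 1.34.
Net AUC ratio = 1 / 1.34 = 0.746.

0.746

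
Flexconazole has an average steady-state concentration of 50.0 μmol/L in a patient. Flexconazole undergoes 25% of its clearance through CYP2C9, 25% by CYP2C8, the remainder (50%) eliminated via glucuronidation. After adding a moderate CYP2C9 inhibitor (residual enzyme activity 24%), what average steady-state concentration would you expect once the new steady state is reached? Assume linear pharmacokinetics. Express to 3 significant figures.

61.7 μmol/L

CYP2C9: 0.25 × 0.24 = 0.06
CYP2C8: 0.25 (unchanged)
Other: 0.5 (unchanged)
Relative clearance = 0.06 + 0.25 + 0.5 = 0.81.
New average steady-state concentration = baseline ÷ relative clearance = 50.0 / 0.81 = 61.7 μmol/L.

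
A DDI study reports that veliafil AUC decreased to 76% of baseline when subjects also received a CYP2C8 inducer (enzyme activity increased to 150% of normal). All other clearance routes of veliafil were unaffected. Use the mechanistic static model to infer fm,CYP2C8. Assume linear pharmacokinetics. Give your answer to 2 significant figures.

CL'/CL = 1 / 0.760 = 1.316
1.5·fm + (1 − fm) = 1.316
fm = (1.316 − 1) / (1.5 − 1) = 0.63

0.63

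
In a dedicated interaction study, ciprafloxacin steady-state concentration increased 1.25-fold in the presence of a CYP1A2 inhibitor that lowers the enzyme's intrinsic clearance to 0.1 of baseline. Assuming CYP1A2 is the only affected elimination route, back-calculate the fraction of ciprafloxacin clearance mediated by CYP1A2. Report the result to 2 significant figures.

0.22

Let fm be the CYP1A2 fraction. New clearance relative to baseline = fm × 0.1 + (1 − fm).
Steady-state concentration ratio = 1 / (new CL fraction), so new CL fraction = 1 / 1.25 = 0.8.
fm × 0.1 + 1 − fm = 0.8  ⇒  fm × (0.1 − 1) = −0.2  ⇒  fm = 0.22.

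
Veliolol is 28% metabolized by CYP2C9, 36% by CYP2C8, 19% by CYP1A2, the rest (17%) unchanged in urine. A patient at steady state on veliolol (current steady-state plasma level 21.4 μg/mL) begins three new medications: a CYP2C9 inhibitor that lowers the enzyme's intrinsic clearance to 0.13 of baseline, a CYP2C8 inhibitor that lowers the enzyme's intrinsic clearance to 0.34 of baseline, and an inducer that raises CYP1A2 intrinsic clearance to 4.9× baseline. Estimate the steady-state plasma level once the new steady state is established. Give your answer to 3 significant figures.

17.0 μg/mL

CYP2C9: 0.28 × 0.13 = 0.0364
CYP2C8: 0.36 × 0.34 = 0.1224
CYP1A2: 0.19 × 4.9 = 0.931
Other: 0.17 (unchanged)
CL_new/CL_old = 0.0364 + 0.1224 + 0.931 + 0.17 = 1.2598.
Dividing the baseline by the relative clearance: 21.4 / 1.2598 = 17.0 μg/mL.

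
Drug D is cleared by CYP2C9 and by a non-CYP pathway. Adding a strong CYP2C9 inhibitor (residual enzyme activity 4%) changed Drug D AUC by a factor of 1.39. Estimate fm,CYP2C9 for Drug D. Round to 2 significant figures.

0.29

CL'/CL = 1 / 1.39 = 0.7194
0.04·fm + (1 − fm) = 0.7194
fm = (0.7194 − 1) / (0.04 − 1) = 0.29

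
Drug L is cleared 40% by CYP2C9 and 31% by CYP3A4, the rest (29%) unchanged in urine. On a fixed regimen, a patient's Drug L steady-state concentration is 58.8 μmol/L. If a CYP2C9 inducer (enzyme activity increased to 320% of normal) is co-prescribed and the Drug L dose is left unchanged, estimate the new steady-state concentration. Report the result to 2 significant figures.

The CYP2C9 pathway (40% of clearance) rises to 3.2× activity: 0.4 × 3.2 = 1.28.
CYP3A4 (31%) and the residual 29% are unaffected.
Relative clearance = 1.28 + 0.31 + 0.29 = 1.88.
New steady-state concentration = baseline ÷ relative clearance = 58.8 / 1.88 = 31 μmol/L.

31 μmol/L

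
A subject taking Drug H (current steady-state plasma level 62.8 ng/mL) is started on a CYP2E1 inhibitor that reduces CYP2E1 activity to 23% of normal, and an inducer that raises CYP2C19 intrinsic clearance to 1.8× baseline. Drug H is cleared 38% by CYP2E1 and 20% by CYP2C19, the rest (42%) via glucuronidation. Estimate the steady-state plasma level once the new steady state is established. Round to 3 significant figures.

The CYP2E1 pathway (38% of clearance) falls to 0.23× activity: 0.38 × 0.23 = 0.0874.
The CYP2C19 pathway (20% of clearance) is boosted to 1.8× activity: 0.2 × 1.8 = 0.36.
Non-CYP routes (42%) are unchanged.
New clearance relative to baseline: 0.0874 + 0.36 + 0.42 = 0.8674.
Steady-state plasma level ∝ 1/CL: new value = 62.8 / 0.8674 = 72.4 ng/mL.

72.4 ng/mL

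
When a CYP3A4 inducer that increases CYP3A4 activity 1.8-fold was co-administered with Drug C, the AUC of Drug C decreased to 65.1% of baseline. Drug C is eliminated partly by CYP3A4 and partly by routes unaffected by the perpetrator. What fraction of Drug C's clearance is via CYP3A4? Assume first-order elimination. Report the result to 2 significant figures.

Call the CYP3A4 fraction fm. After the interaction, CL_new/CL_old = fm × 1.8 + (1 − fm).
AUC ratio = 1 / (new CL fraction), so new CL fraction = 1 / 0.651 = 1.536.
fm × 1.8 + 1 − fm = 1.536  ⇒  fm × (1.8 − 1) = 0.5361  ⇒  fm = 0.67.

0.67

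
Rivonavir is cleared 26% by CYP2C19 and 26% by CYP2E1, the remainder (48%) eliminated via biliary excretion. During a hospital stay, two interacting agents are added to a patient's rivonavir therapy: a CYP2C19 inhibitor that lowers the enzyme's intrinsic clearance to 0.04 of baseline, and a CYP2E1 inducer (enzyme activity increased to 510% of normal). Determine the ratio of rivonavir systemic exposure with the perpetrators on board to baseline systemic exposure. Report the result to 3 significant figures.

The CYP2C19 pathway (26% of clearance) drops to 0.04× activity: 0.26 × 0.04 = 0.0104.
The CYP2E1 pathway (26% of clearance) rises to 5.1× activity: 0.26 × 5.1 = 1.326.
Non-CYP routes (48%) are unchanged.
New clearance relative to baseline: 0.0104 + 1.326 + 0.48 = 1.8164.
Net systemic exposure ratio = 1 / 1.8164 = 0.551.

0.551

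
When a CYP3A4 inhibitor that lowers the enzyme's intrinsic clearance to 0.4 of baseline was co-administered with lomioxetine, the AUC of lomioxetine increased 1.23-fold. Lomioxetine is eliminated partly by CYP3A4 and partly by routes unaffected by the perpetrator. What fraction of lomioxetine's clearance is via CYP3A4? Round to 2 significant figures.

Let x = fm,CYP3A4. Because AUC ∝ 1/CL, relative clearance fell to 1/1.23 = 0.813.
Setting x·0.4 + (1 − x) = 0.813 and solving: x = (0.813 − 1)/(0.4 − 1) = 0.31.

0.31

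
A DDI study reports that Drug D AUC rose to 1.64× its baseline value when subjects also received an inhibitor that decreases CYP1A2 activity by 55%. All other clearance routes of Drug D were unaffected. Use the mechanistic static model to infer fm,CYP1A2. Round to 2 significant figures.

Call the CYP1A2 fraction fm. After the interaction, CL_new/CL_old = fm × 0.45 + (1 − fm).
AUC ratio = 1 / (new CL fraction), so new CL fraction = 1 / 1.64 = 0.6098.
fm × 0.45 + 1 − fm = 0.6098  ⇒  fm × (0.45 − 1) = −0.3902  ⇒  fm = 0.71.

0.71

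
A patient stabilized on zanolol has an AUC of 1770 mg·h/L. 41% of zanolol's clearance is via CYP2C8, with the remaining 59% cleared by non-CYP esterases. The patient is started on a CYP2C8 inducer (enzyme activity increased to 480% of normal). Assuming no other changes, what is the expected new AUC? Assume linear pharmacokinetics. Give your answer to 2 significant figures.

CYP2C8: 0.41 × 4.8 = 1.968
Other: 0.59 (unchanged)
CL_new/CL_old = 1.968 + 0.59 = 2.558.
New AUC = baseline ÷ relative clearance = 1770 / 2.558 = 6.9 × 10² mg·h/L.

6.9 × 10² mg·h/L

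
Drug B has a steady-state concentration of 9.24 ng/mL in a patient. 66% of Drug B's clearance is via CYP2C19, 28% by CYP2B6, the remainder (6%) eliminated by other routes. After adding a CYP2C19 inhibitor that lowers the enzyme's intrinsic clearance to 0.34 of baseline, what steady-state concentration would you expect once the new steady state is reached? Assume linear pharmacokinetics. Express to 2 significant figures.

CYP2C19: 0.66 × 0.34 = 0.2244
CYP2B6: 0.28 (unchanged)
Other: 0.06 (unchanged)
Relative clearance = 0.2244 + 0.28 + 0.06 = 0.5644.
Steady-state concentration ∝ 1/CL, so new value = 9.24 / 0.5644 = 16 ng/mL.

16 ng/mL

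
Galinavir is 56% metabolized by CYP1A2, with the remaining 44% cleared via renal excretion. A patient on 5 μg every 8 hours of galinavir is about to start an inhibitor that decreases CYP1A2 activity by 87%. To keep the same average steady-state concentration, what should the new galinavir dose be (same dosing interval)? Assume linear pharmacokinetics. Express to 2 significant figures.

2.6 μg

The CYP1A2 pathway (56% of clearance) falls to 0.13× activity: 0.56 × 0.13 = 0.0728.
Non-CYP routes (44%) are unchanged.
New clearance relative to baseline: 0.0728 + 0.44 = 0.5128.
Exposure is unchanged when dose changes in proportion to clearance. New dose = 5 μg × 0.5128 = 2.6 μg.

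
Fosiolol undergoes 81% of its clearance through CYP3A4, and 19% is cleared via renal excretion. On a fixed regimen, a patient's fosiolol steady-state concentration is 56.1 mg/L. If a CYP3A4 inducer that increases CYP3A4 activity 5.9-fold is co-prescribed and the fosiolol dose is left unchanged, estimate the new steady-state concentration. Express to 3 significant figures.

11.3 mg/L

The CYP3A4 pathway (81% of clearance) is boosted to 5.9× activity: 0.81 × 5.9 = 4.779.
Non-CYP routes (19%) are unchanged.
New clearance relative to baseline: 4.779 + 0.19 = 4.969.
With dosing unchanged, steady-state concentration scales as 1/CL: 56.1 / 4.969 = 11.3 mg/L.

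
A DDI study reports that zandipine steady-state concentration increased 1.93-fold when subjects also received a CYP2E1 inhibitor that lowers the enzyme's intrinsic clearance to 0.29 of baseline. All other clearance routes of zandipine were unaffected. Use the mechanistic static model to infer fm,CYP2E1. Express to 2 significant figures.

0.68

Let x = fm,CYP2E1. Because steady-state concentration ∝ 1/CL, relative clearance fell to 1/1.93 = 0.5181.
Only the CYP2E1 route changed, so 0.5181 = x·0.29 + (1 − x), giving x = 0.68.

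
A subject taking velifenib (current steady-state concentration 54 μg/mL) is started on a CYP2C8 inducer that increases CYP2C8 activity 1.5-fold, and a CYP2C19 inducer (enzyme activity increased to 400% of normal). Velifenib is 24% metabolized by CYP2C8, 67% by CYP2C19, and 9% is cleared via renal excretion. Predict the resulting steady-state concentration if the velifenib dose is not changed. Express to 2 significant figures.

The CYP2C8 pathway (24% of clearance) rises to 1.5× activity: 0.24 × 1.5 = 0.36.
The CYP2C19 pathway (67% of clearance) rises to 4× activity: 0.67 × 4 = 2.68.
The remaining 9% of clearance is unaffected.
New clearance relative to baseline: 0.36 + 2.68 + 0.09 = 3.13.
Steady-state concentration ∝ 1/CL: new value = 54 / 3.13 = 17 μg/mL.

17 μg/mL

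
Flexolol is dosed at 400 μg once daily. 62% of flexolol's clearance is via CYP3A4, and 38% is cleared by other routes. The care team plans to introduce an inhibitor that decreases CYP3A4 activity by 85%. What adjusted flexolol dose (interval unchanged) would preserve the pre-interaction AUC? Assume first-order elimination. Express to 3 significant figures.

189 μg

The CYP3A4 pathway (62% of clearance) is reduced to 0.15× activity: 0.62 × 0.15 = 0.093.
The remaining 38% of clearance is unaffected.
New clearance relative to baseline: 0.093 + 0.38 = 0.473.
Exposure is unchanged when dose changes in proportion to clearance. New dose = 400 μg × 0.473 = 189 μg.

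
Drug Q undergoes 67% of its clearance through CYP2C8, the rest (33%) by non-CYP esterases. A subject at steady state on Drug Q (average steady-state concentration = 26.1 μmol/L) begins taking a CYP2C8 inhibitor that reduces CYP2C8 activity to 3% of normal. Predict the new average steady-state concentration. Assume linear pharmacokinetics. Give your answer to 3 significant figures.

74.6 μmol/L

The CYP2C8 pathway (67% of clearance) is reduced to 0.03× activity: 0.67 × 0.03 = 0.0201.
Non-CYP routes (33%) are unchanged.
New clearance relative to baseline: 0.0201 + 0.33 = 0.3501.
Average steady-state concentration ∝ 1/CL, so new value = 26.1 / 0.3501 = 74.6 μmol/L.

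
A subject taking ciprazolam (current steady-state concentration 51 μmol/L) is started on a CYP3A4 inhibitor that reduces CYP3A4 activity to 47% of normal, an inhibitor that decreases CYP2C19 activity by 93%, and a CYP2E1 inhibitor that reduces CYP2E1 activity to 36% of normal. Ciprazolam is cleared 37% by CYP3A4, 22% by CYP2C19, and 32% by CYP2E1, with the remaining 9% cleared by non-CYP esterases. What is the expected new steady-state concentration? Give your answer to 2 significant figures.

1.3 × 10² μmol/L

The CYP3A4 pathway (37% of clearance) drops to 0.47× activity: 0.37 × 0.47 = 0.1739.
The CYP2C19 pathway (22% of clearance) is reduced to 0.07× activity: 0.22 × 0.07 = 0.0154.
The CYP2E1 pathway (32% of clearance) drops to 0.36× activity: 0.32 × 0.36 = 0.1152.
The remaining 9% of clearance is unaffected.
CL_new/CL_old = 0.1739 + 0.0154 + 0.1152 + 0.09 = 0.3945.
Steady-state concentration ∝ 1/CL: new value = 51 / 0.3945 = 1.3 × 10² μmol/L.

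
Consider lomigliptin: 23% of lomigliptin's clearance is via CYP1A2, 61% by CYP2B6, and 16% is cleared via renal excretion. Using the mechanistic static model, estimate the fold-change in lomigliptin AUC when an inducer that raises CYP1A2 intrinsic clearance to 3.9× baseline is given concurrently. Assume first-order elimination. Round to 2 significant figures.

CYP1A2: 0.23 × 3.9 = 0.897
CYP2B6: 0.61 (unchanged)
Other: 0.16 (unchanged)
Relative clearance = 0.897 + 0.61 + 0.16 = 1.667.
Since AUC ∝ 1/CL, the ratio is 1 / 1.667 = 0.60.

0.60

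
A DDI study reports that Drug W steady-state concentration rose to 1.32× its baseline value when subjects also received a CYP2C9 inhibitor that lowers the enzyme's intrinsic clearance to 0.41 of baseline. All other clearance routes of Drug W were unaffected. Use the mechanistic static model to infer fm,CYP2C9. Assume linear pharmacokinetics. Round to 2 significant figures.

Call the CYP2C9 fraction fm. After the interaction, CL_new/CL_old = fm × 0.41 + (1 − fm).
Steady-state concentration ratio = 1 / (new CL fraction), so new CL fraction = 1 / 1.32 = 0.7576.
fm × 0.41 + 1 − fm = 0.7576  ⇒  fm × (0.41 − 1) = −0.2424  ⇒  fm = 0.41.

0.41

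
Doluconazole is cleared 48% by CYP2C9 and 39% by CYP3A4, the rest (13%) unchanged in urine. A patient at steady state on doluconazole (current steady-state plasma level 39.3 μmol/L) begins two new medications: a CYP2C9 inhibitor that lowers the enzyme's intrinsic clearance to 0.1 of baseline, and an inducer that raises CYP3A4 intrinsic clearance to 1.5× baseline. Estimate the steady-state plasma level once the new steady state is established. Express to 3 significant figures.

CYP2C9: 0.48 × 0.1 = 0.048
CYP3A4: 0.39 × 1.5 = 0.585
Other: 0.13 (unchanged)
CL_new/CL_old = 0.048 + 0.585 + 0.13 = 0.763.
Dividing the baseline by the relative clearance: 39.3 / 0.763 = 51.5 μmol/L.

51.5 μmol/L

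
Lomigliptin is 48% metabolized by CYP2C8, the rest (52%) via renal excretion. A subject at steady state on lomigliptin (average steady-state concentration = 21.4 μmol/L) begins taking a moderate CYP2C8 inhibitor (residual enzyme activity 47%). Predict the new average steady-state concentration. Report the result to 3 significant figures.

28.7 μmol/L

CYP2C8: 0.48 × 0.47 = 0.2256
Other: 0.52 (unchanged)
CL_new/CL_old = 0.2256 + 0.52 = 0.7456.
Average steady-state concentration ∝ 1/CL, so new value = 21.4 / 0.7456 = 28.7 μmol/L.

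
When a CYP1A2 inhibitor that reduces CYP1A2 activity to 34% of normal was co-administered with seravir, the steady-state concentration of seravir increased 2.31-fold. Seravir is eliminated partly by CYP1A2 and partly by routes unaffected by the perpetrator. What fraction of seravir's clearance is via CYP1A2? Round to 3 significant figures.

0.859

CL'/CL = 1 / 2.31 = 0.4329
0.34·fm + (1 − fm) = 0.4329
fm = (0.4329 − 1) / (0.34 − 1) = 0.859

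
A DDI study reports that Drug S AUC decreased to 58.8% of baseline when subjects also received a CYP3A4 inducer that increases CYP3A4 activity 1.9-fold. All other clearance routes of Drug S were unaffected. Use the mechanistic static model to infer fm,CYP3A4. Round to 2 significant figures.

0.78

Call the CYP3A4 fraction fm. After the interaction, CL_new/CL_old = fm × 1.9 + (1 − fm).
AUC ratio = 1 / (new CL fraction), so new CL fraction = 1 / 0.588 = 1.701.
fm × 1.9 + 1 − fm = 1.701  ⇒  fm × (1.9 − 1) = 0.7007  ⇒  fm = 0.78.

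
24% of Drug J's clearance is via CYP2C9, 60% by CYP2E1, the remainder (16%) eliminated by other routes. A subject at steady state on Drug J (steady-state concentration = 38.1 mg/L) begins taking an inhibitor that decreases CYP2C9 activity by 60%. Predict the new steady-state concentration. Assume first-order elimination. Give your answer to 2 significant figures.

The CYP2C9 pathway (24% of clearance) is reduced to 0.4× activity: 0.24 × 0.4 = 0.096.
CYP2E1 (60%) and the residual 16% are unaffected.
CL_new/CL_old = 0.096 + 0.6 + 0.16 = 0.856.
New steady-state concentration = baseline ÷ relative clearance = 38.1 / 0.856 = 45 mg/L.

45 mg/L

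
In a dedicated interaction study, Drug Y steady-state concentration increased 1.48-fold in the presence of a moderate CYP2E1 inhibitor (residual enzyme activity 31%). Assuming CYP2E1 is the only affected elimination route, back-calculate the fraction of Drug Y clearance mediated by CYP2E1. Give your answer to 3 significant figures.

CL'/CL = 1 / 1.48 = 0.6757
0.31·fm + (1 − fm) = 0.6757
fm = (0.6757 − 1) / (0.31 − 1) = 0.470

0.470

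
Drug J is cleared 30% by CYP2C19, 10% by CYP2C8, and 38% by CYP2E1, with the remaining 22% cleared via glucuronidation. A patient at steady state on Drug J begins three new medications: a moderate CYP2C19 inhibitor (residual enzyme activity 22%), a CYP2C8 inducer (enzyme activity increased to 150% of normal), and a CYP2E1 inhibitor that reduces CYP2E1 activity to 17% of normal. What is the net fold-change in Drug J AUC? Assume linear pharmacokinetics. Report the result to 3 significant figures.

2.00

The CYP2C19 pathway (30% of clearance) drops to 0.22× activity: 0.3 × 0.22 = 0.066.
The CYP2C8 pathway (10% of clearance) is boosted to 1.5× activity: 0.1 × 1.5 = 0.15.
The CYP2E1 pathway (38% of clearance) is reduced to 0.17× activity: 0.38 × 0.17 = 0.0646.
The remaining 22% of clearance is unaffected.
New clearance relative to baseline: 0.066 + 0.15 + 0.0646 + 0.22 = 0.5006.
Net AUC ratio = 1 / 0.5006 = 2.00.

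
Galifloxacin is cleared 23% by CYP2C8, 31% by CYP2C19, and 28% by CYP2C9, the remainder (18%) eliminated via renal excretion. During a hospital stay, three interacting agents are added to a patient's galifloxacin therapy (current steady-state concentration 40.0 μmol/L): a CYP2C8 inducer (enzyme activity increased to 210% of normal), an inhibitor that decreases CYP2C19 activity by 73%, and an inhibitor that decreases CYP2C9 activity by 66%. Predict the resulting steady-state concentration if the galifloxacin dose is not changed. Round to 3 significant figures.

The CYP2C8 pathway (23% of clearance) increases to 2.1× activity: 0.23 × 2.1 = 0.483.
The CYP2C19 pathway (31% of clearance) is reduced to 0.27× activity: 0.31 × 0.27 = 0.0837.
The CYP2C9 pathway (28% of clearance) drops to 0.34× activity: 0.28 × 0.34 = 0.0952.
Non-CYP routes (18%) are unchanged.
CL_new/CL_old = 0.483 + 0.0837 + 0.0952 + 0.18 = 0.8419.
New steady-state concentration = 40.0 / 0.8419 = 47.5 μmol/L (concentration scales inversely with clearance).

47.5 μmol/L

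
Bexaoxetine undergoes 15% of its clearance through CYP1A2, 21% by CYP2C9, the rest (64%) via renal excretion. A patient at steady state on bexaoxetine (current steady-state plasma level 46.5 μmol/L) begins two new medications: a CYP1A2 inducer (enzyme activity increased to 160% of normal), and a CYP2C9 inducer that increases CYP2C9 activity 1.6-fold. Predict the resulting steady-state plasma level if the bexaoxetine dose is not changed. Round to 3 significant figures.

38.2 μmol/L

The CYP1A2 pathway (15% of clearance) is boosted to 1.6× activity: 0.15 × 1.6 = 0.24.
The CYP2C9 pathway (21% of clearance) is boosted to 1.6× activity: 0.21 × 1.6 = 0.336.
Non-CYP routes (64%) are unchanged.
Relative clearance = 0.24 + 0.336 + 0.64 = 1.216.
Dividing the baseline by the relative clearance: 46.5 / 1.216 = 38.2 μmol/L.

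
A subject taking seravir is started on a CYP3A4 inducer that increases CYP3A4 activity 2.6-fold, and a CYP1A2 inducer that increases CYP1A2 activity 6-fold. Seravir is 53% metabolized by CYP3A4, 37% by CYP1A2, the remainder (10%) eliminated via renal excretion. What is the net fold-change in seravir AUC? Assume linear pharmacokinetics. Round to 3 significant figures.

The CYP3A4 pathway (53% of clearance) rises to 2.6× activity: 0.53 × 2.6 = 1.378.
The CYP1A2 pathway (37% of clearance) rises to 6× activity: 0.37 × 6 = 2.22.
The remaining 10% of clearance is unaffected.
New clearance relative to baseline: 1.378 + 2.22 + 0.1 = 3.698.
AUC ∝ 1/CL: fold-change = 1 / 3.698 = 0.270.

0.270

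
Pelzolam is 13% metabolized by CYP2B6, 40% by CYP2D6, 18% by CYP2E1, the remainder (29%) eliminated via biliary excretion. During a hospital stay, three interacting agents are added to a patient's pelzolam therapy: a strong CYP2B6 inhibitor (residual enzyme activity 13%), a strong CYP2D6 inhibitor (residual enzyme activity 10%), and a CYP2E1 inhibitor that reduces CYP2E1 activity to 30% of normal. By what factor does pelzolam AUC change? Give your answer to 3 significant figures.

The CYP2B6 pathway (13% of clearance) is reduced to 0.13× activity: 0.13 × 0.13 = 0.0169.
The CYP2D6 pathway (40% of clearance) is reduced to 0.1× activity: 0.4 × 0.1 = 0.04.
The CYP2E1 pathway (18% of clearance) drops to 0.3× activity: 0.18 × 0.3 = 0.054.
Non-CYP routes (29%) are unchanged.
CL_new/CL_old = 0.0169 + 0.04 + 0.054 + 0.29 = 0.4009.
Net AUC ratio = 1 / 0.4009 = 2.49.

2.49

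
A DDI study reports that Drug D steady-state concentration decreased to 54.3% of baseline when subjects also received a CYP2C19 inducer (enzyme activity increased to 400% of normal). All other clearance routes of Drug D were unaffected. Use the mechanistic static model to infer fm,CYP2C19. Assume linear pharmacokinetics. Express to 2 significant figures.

0.28

Call the CYP2C19 fraction fm. After the interaction, CL_new/CL_old = fm × 4 + (1 − fm).
Steady-state concentration ratio = 1 / (new CL fraction), so new CL fraction = 1 / 0.543 = 1.842.
fm × 4 + 1 − fm = 1.842  ⇒  fm × (4 − 1) = 0.8416  ⇒  fm = 0.28.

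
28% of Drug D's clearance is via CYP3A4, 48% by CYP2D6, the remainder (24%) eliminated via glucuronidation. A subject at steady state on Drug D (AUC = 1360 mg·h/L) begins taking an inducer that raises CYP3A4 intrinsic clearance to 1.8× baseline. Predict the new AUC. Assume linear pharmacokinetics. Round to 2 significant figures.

1.1 × 10³ mg·h/L

The CYP3A4 pathway (28% of clearance) increases to 1.8× activity: 0.28 × 1.8 = 0.504.
CYP2D6 (48%) and the residual 24% are unaffected.
Relative clearance = 0.504 + 0.48 + 0.24 = 1.224.
AUC ∝ 1/CL, so new value = 1360 / 1.224 = 1.1 × 10³ mg·h/L.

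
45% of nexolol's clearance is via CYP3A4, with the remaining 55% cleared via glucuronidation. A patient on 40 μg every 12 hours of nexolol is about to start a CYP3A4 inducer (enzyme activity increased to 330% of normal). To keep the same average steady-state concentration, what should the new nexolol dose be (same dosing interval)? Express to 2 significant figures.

81 μg

The CYP3A4 pathway (45% of clearance) rises to 3.3× activity: 0.45 × 3.3 = 1.485.
The remaining 55% of clearance is unaffected.
CL_new/CL_old = 1.485 + 0.55 = 2.035.
To maintain the same steady-state level, dose must scale with clearance: new dose = 40 × 2.035 = 81 μg.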